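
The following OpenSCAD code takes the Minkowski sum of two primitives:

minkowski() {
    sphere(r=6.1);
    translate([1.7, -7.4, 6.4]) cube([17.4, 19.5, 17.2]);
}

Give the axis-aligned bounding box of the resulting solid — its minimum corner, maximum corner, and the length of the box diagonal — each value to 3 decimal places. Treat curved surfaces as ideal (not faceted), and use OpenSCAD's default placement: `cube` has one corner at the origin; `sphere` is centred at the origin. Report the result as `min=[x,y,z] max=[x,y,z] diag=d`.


min=[-4.400,-13.500,0.300] max=[25.200,18.200,29.700] diag=52.397

A = translate([1.7, -7.4, 6.4]) cube([17.4, 19.5, 17.2]) → bbox [1.7,-7.4,6.4] .. [19.1,12.1,23.6]
B = sphere(r=6.1) → bbox [-6.1,-6.1,-6.1] .. [6.1,6.1,6.1]
lo = A.lo+B.lo = [1.7-6.1, -7.4-6.1, 6.4-6.1] = [-4.400,-13.500,0.300]
hi = A.hi+B.hi = [19.1+6.1, 12.1+6.1, 23.6+6.1] = [25.200,18.200,29.700]
diag = √(29.6²+31.7²+29.4²) = √2745.41 = 52.397


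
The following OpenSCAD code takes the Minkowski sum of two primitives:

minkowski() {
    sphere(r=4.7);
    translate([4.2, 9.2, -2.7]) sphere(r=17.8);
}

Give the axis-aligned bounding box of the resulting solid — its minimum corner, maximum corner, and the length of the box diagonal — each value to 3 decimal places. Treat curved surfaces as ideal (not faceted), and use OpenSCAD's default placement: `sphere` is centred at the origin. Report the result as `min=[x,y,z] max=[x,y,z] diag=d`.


A = translate([4.2, 9.2, -2.7]) sphere(r=17.8) → bbox [-13.6,-8.6,-20.5] .. [22,27,15.1]
B = sphere(r=4.7) → bbox [-4.7,-4.7,-4.7] .. [4.7,4.7,4.7]
lo = A.lo+B.lo = [-13.6-4.7, -8.6-4.7, -20.5-4.7] = [-18.300,-13.300,-25.200]
hi = A.hi+B.hi = [22+4.7, 27+4.7, 15.1+4.7] = [26.700,31.700,19.800]
diag = √(45²+45²+45²) = √6075 = 77.942

min=[-18.300,-13.300,-25.200] max=[26.700,31.700,19.800] diag=77.942


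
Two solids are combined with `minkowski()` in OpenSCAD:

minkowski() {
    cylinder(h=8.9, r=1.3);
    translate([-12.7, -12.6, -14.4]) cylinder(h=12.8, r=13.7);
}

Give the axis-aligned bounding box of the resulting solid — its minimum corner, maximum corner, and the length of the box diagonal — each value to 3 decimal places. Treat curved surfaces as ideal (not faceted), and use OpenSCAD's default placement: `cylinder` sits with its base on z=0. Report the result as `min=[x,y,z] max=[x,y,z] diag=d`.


min=[-27.700,-27.600,-14.400] max=[2.300,2.400,7.300] diag=47.654

A = translate([-12.7, -12.6, -14.4]) cylinder(h=12.8, r=13.7) → bbox [-26.4,-26.3,-14.4] .. [1,1.1,-1.6]
B = cylinder(h=8.9, r=1.3) → bbox [-1.3,-1.3,0] .. [1.3,1.3,8.9]
lo = A.lo+B.lo = [-26.4-1.3, -26.3-1.3, -14.4+0] = [-27.700,-27.600,-14.400]
hi = A.hi+B.hi = [1+1.3, 1.1+1.3, -1.6+8.9] = [2.300,2.400,7.300]
diag = √(30²+30²+21.7²) = √2270.89 = 47.654


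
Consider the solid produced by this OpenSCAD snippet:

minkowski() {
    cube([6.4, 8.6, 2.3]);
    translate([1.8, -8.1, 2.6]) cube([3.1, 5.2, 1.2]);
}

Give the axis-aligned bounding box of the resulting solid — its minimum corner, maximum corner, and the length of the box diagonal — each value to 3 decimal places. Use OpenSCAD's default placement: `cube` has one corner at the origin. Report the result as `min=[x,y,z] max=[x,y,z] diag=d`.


A = translate([1.8, -8.1, 2.6]) cube([3.1, 5.2, 1.2]) → bbox [1.8,-8.1,2.6] .. [4.9,-2.9,3.8]
B = cube([6.4, 8.6, 2.3]) → bbox [0,0,0] .. [6.4,8.6,2.3]
lo = A.lo+B.lo = [1.8+0, -8.1+0, 2.6+0] = [1.800,-8.100,2.600]
hi = A.hi+B.hi = [4.9+6.4, -2.9+8.6, 3.8+2.3] = [11.300,5.700,6.100]
diag = √(9.5²+13.8²+3.5²) = √292.94 = 17.115

min=[1.800,-8.100,2.600] max=[11.300,5.700,6.100] diag=17.115


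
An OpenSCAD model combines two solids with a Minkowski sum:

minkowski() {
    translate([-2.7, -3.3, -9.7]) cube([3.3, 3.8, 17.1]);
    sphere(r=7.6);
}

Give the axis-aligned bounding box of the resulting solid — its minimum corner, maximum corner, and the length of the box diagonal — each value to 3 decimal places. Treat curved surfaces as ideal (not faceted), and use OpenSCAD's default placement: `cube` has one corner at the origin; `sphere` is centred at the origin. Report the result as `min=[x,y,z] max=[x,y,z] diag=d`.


min=[-10.300,-10.900,-17.300] max=[8.200,8.100,15.000] diag=41.792

A = translate([-2.7, -3.3, -9.7]) cube([3.3, 3.8, 17.1]) → bbox [-2.7,-3.3,-9.7] .. [0.6,0.5,7.4]
B = sphere(r=7.6) → bbox [-7.6,-7.6,-7.6] .. [7.6,7.6,7.6]
lo = A.lo+B.lo = [-2.7-7.6, -3.3-7.6, -9.7-7.6] = [-10.300,-10.900,-17.300]
hi = A.hi+B.hi = [0.6+7.6, 0.5+7.6, 7.4+7.6] = [8.200,8.100,15.000]
diag = √(18.5²+19²+32.3²) = √1746.54 = 41.792


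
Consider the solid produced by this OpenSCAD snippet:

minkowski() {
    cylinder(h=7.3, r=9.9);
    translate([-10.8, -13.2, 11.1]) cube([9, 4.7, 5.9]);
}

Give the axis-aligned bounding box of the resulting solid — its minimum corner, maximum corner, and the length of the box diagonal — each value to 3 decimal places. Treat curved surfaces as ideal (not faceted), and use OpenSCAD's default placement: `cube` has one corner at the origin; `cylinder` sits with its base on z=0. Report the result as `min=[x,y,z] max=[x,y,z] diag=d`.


min=[-20.700,-23.100,11.100] max=[8.100,1.400,24.300] diag=40.049

A = translate([-10.8, -13.2, 11.1]) cube([9, 4.7, 5.9]) → bbox [-10.8,-13.2,11.1] .. [-1.8,-8.5,17]
B = cylinder(h=7.3, r=9.9) → bbox [-9.9,-9.9,0] .. [9.9,9.9,7.3]
lo = A.lo+B.lo = [-10.8-9.9, -13.2-9.9, 11.1+0] = [-20.700,-23.100,11.100]
hi = A.hi+B.hi = [-1.8+9.9, -8.5+9.9, 17+7.3] = [8.100,1.400,24.300]
diag = √(28.8²+24.5²+13.2²) = √1603.93 = 40.049


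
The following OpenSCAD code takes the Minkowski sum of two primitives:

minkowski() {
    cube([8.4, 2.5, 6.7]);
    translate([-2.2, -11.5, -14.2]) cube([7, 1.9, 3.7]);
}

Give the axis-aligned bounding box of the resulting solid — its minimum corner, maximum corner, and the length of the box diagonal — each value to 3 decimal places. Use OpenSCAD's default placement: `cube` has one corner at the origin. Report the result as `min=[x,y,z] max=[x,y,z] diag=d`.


min=[-2.200,-11.500,-14.200] max=[13.200,-7.100,-3.800] diag=19.097

A = translate([-2.2, -11.5, -14.2]) cube([7, 1.9, 3.7]) → bbox [-2.2,-11.5,-14.2] .. [4.8,-9.6,-10.5]
B = cube([8.4, 2.5, 6.7]) → bbox [0,0,0] .. [8.4,2.5,6.7]
lo = A.lo+B.lo = [-2.2+0, -11.5+0, -14.2+0] = [-2.200,-11.500,-14.200]
hi = A.hi+B.hi = [4.8+8.4, -9.6+2.5, -10.5+6.7] = [13.200,-7.100,-3.800]
diag = √(15.4²+4.4²+10.4²) = √364.68 = 19.097


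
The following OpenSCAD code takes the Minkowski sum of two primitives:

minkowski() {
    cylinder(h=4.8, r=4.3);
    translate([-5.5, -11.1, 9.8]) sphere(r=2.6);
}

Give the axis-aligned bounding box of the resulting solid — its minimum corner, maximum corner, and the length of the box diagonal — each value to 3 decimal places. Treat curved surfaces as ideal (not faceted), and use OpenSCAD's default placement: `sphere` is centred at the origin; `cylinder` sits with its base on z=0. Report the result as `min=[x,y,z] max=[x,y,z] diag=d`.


min=[-12.400,-18.000,7.200] max=[1.400,-4.200,17.200] diag=21.929

A = translate([-5.5, -11.1, 9.8]) sphere(r=2.6) → bbox [-8.1,-13.7,7.2] .. [-2.9,-8.5,12.4]
B = cylinder(h=4.8, r=4.3) → bbox [-4.3,-4.3,0] .. [4.3,4.3,4.8]
lo = A.lo+B.lo = [-8.1-4.3, -13.7-4.3, 7.2+0] = [-12.400,-18.000,7.200]
hi = A.hi+B.hi = [-2.9+4.3, -8.5+4.3, 12.4+4.8] = [1.400,-4.200,17.200]
diag = √(13.8²+13.8²+10²) = √480.88 = 21.929


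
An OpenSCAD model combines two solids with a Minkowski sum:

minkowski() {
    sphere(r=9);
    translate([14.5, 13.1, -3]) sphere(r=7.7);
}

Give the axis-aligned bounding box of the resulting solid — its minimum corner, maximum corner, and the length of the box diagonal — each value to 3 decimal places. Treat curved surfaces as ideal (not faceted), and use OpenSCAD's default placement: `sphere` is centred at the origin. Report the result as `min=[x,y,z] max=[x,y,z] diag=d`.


A = translate([14.5, 13.1, -3]) sphere(r=7.7) → bbox [6.8,5.4,-10.7] .. [22.2,20.8,4.7]
B = sphere(r=9) → bbox [-9,-9,-9] .. [9,9,9]
lo = A.lo+B.lo = [6.8-9, 5.4-9, -10.7-9] = [-2.200,-3.600,-19.700]
hi = A.hi+B.hi = [22.2+9, 20.8+9, 4.7+9] = [31.200,29.800,13.700]
diag = √(33.4²+33.4²+33.4²) = √3346.68 = 57.850

min=[-2.200,-3.600,-19.700] max=[31.200,29.800,13.700] diag=57.850


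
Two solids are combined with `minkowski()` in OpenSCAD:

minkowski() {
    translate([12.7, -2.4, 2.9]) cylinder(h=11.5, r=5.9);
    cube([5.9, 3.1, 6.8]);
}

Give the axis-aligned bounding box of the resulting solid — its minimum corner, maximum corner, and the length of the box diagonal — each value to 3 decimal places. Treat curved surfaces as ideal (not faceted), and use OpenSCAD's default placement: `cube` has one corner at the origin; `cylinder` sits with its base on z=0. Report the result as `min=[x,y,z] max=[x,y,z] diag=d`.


min=[6.800,-8.300,2.900] max=[24.500,6.600,21.200] diag=29.499

A = translate([12.7, -2.4, 2.9]) cylinder(h=11.5, r=5.9) → bbox [6.8,-8.3,2.9] .. [18.6,3.5,14.4]
B = cube([5.9, 3.1, 6.8]) → bbox [0,0,0] .. [5.9,3.1,6.8]
lo = A.lo+B.lo = [6.8+0, -8.3+0, 2.9+0] = [6.800,-8.300,2.900]
hi = A.hi+B.hi = [18.6+5.9, 3.5+3.1, 14.4+6.8] = [24.500,6.600,21.200]
diag = √(17.7²+14.9²+18.3²) = √870.19 = 29.499


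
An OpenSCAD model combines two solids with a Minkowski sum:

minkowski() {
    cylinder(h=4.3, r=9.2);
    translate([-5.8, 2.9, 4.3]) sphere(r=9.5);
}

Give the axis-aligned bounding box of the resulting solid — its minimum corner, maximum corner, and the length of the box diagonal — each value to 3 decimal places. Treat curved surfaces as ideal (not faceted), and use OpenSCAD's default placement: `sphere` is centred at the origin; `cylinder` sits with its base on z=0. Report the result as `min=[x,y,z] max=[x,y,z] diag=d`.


A = translate([-5.8, 2.9, 4.3]) sphere(r=9.5) → bbox [-15.3,-6.6,-5.2] .. [3.7,12.4,13.8]
B = cylinder(h=4.3, r=9.2) → bbox [-9.2,-9.2,0] .. [9.2,9.2,4.3]
lo = A.lo+B.lo = [-15.3-9.2, -6.6-9.2, -5.2+0] = [-24.500,-15.800,-5.200]
hi = A.hi+B.hi = [3.7+9.2, 12.4+9.2, 13.8+4.3] = [12.900,21.600,18.100]
diag = √(37.4²+37.4²+23.3²) = √3340.41 = 57.796

min=[-24.500,-15.800,-5.200] max=[12.900,21.600,18.100] diag=57.796


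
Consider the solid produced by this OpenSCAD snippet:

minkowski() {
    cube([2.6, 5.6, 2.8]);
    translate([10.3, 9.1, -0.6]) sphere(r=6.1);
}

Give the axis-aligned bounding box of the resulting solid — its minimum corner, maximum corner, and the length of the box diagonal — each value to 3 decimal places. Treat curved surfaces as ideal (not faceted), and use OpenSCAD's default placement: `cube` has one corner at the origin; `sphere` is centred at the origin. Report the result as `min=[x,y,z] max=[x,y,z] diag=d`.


min=[4.200,3.000,-6.700] max=[19.000,20.800,8.300] diag=27.584

A = translate([10.3, 9.1, -0.6]) sphere(r=6.1) → bbox [4.2,3,-6.7] .. [16.4,15.2,5.5]
B = cube([2.6, 5.6, 2.8]) → bbox [0,0,0] .. [2.6,5.6,2.8]
lo = A.lo+B.lo = [4.2+0, 3+0, -6.7+0] = [4.200,3.000,-6.700]
hi = A.hi+B.hi = [16.4+2.6, 15.2+5.6, 5.5+2.8] = [19.000,20.800,8.300]
diag = √(14.8²+17.8²+15²) = √760.88 = 27.584


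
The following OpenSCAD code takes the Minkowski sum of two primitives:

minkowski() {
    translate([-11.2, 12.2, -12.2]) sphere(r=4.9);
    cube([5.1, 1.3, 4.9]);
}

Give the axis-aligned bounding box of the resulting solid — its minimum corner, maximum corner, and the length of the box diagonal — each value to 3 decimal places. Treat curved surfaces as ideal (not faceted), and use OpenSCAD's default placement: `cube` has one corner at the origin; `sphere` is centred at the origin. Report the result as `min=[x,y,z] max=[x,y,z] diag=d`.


min=[-16.100,7.300,-17.100] max=[-1.200,18.400,-2.400] diag=23.692

A = translate([-11.2, 12.2, -12.2]) sphere(r=4.9) → bbox [-16.1,7.3,-17.1] .. [-6.3,17.1,-7.3]
B = cube([5.1, 1.3, 4.9]) → bbox [0,0,0] .. [5.1,1.3,4.9]
lo = A.lo+B.lo = [-16.1+0, 7.3+0, -17.1+0] = [-16.100,7.300,-17.100]
hi = A.hi+B.hi = [-6.3+5.1, 17.1+1.3, -7.3+4.9] = [-1.200,18.400,-2.400]
diag = √(14.9²+11.1²+14.7²) = √561.31 = 23.692


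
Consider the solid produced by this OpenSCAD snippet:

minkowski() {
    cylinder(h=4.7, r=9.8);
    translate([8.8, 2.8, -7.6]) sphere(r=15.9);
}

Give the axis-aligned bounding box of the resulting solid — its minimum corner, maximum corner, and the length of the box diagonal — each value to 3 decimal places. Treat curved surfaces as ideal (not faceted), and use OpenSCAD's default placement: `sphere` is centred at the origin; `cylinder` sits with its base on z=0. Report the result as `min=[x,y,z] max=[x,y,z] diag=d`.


A = translate([8.8, 2.8, -7.6]) sphere(r=15.9) → bbox [-7.1,-13.1,-23.5] .. [24.7,18.7,8.3]
B = cylinder(h=4.7, r=9.8) → bbox [-9.8,-9.8,0] .. [9.8,9.8,4.7]
lo = A.lo+B.lo = [-7.1-9.8, -13.1-9.8, -23.5+0] = [-16.900,-22.900,-23.500]
hi = A.hi+B.hi = [24.7+9.8, 18.7+9.8, 8.3+4.7] = [34.500,28.500,13.000]
diag = √(51.4²+51.4²+36.5²) = √6616.17 = 81.340

min=[-16.900,-22.900,-23.500] max=[34.500,28.500,13.000] diag=81.340


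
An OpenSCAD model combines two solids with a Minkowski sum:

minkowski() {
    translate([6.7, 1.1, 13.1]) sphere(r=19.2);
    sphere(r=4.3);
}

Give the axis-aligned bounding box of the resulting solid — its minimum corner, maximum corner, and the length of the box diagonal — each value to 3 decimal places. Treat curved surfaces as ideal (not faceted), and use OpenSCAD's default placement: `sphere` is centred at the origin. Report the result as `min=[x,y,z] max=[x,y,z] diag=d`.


min=[-16.800,-22.400,-10.400] max=[30.200,24.600,36.600] diag=81.406

A = translate([6.7, 1.1, 13.1]) sphere(r=19.2) → bbox [-12.5,-18.1,-6.1] .. [25.9,20.3,32.3]
B = sphere(r=4.3) → bbox [-4.3,-4.3,-4.3] .. [4.3,4.3,4.3]
lo = A.lo+B.lo = [-12.5-4.3, -18.1-4.3, -6.1-4.3] = [-16.800,-22.400,-10.400]
hi = A.hi+B.hi = [25.9+4.3, 20.3+4.3, 32.3+4.3] = [30.200,24.600,36.600]
diag = √(47²+47²+47²) = √6627 = 81.406


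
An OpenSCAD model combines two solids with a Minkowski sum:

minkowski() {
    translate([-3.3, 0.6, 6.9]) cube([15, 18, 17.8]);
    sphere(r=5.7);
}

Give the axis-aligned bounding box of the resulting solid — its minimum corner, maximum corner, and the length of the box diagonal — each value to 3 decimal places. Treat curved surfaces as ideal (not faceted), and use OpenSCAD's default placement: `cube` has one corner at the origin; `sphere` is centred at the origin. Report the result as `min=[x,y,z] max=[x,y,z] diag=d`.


min=[-9.000,-5.100,1.200] max=[17.400,24.300,30.400] diag=49.132

A = translate([-3.3, 0.6, 6.9]) cube([15, 18, 17.8]) → bbox [-3.3,0.6,6.9] .. [11.7,18.6,24.7]
B = sphere(r=5.7) → bbox [-5.7,-5.7,-5.7] .. [5.7,5.7,5.7]
lo = A.lo+B.lo = [-3.3-5.7, 0.6-5.7, 6.9-5.7] = [-9.000,-5.100,1.200]
hi = A.hi+B.hi = [11.7+5.7, 18.6+5.7, 24.7+5.7] = [17.400,24.300,30.400]
diag = √(26.4²+29.4²+29.2²) = √2413.96 = 49.132


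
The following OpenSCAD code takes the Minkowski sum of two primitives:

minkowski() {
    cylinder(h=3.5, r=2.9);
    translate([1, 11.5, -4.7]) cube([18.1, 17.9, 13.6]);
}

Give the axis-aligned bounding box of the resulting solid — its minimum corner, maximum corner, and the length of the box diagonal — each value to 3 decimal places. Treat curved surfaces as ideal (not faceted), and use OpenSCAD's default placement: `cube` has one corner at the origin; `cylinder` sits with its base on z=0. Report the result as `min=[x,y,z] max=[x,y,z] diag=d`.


A = translate([1, 11.5, -4.7]) cube([18.1, 17.9, 13.6]) → bbox [1,11.5,-4.7] .. [19.1,29.4,8.9]
B = cylinder(h=3.5, r=2.9) → bbox [-2.9,-2.9,0] .. [2.9,2.9,3.5]
lo = A.lo+B.lo = [1-2.9, 11.5-2.9, -4.7+0] = [-1.900,8.600,-4.700]
hi = A.hi+B.hi = [19.1+2.9, 29.4+2.9, 8.9+3.5] = [22.000,32.300,12.400]
diag = √(23.9²+23.7²+17.1²) = √1425.31 = 37.753

min=[-1.900,8.600,-4.700] max=[22.000,32.300,12.400] diag=37.753


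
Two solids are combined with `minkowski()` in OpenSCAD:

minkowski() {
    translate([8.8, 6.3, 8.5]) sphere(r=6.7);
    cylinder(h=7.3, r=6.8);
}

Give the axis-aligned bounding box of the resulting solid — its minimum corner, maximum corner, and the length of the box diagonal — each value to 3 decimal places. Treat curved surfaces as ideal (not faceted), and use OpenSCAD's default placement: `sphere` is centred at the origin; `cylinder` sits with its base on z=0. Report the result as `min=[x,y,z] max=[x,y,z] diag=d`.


A = translate([8.8, 6.3, 8.5]) sphere(r=6.7) → bbox [2.1,-0.4,1.8] .. [15.5,13,15.2]
B = cylinder(h=7.3, r=6.8) → bbox [-6.8,-6.8,0] .. [6.8,6.8,7.3]
lo = A.lo+B.lo = [2.1-6.8, -0.4-6.8, 1.8+0] = [-4.700,-7.200,1.800]
hi = A.hi+B.hi = [15.5+6.8, 13+6.8, 15.2+7.3] = [22.300,19.800,22.500]
diag = √(27²+27²+20.7²) = √1886.49 = 43.434

min=[-4.700,-7.200,1.800] max=[22.300,19.800,22.500] diag=43.434


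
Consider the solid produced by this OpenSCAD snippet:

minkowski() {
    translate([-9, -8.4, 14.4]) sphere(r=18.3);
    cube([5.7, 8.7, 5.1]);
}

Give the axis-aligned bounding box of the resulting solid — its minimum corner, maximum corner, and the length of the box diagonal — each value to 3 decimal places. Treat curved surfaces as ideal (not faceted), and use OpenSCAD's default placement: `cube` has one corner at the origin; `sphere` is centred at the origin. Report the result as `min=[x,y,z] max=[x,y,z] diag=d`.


min=[-27.300,-26.700,-3.900] max=[15.000,18.600,37.800] diag=74.701

A = translate([-9, -8.4, 14.4]) sphere(r=18.3) → bbox [-27.3,-26.7,-3.9] .. [9.3,9.9,32.7]
B = cube([5.7, 8.7, 5.1]) → bbox [0,0,0] .. [5.7,8.7,5.1]
lo = A.lo+B.lo = [-27.3+0, -26.7+0, -3.9+0] = [-27.300,-26.700,-3.900]
hi = A.hi+B.hi = [9.3+5.7, 9.9+8.7, 32.7+5.1] = [15.000,18.600,37.800]
diag = √(42.3²+45.3²+41.7²) = √5580.27 = 74.701


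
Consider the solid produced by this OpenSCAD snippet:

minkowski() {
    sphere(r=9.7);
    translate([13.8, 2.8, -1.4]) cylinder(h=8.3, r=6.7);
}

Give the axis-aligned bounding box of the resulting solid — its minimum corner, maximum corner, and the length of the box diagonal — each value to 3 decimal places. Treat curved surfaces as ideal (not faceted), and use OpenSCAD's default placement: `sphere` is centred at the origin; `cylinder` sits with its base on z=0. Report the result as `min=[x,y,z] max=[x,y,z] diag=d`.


min=[-2.600,-13.600,-11.100] max=[30.200,19.200,16.600] diag=54.027

A = translate([13.8, 2.8, -1.4]) cylinder(h=8.3, r=6.7) → bbox [7.1,-3.9,-1.4] .. [20.5,9.5,6.9]
B = sphere(r=9.7) → bbox [-9.7,-9.7,-9.7] .. [9.7,9.7,9.7]
lo = A.lo+B.lo = [7.1-9.7, -3.9-9.7, -1.4-9.7] = [-2.600,-13.600,-11.100]
hi = A.hi+B.hi = [20.5+9.7, 9.5+9.7, 6.9+9.7] = [30.200,19.200,16.600]
diag = √(32.8²+32.8²+27.7²) = √2918.97 = 54.027


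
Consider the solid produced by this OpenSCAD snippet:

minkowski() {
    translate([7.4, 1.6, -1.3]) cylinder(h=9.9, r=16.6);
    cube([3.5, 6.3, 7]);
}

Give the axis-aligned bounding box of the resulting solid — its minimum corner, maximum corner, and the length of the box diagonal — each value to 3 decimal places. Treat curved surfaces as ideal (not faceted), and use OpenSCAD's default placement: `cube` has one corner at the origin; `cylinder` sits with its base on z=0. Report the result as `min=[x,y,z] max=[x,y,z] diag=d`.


min=[-9.200,-15.000,-1.300] max=[27.500,24.500,15.600] diag=56.504

A = translate([7.4, 1.6, -1.3]) cylinder(h=9.9, r=16.6) → bbox [-9.2,-15,-1.3] .. [24,18.2,8.6]
B = cube([3.5, 6.3, 7]) → bbox [0,0,0] .. [3.5,6.3,7]
lo = A.lo+B.lo = [-9.2+0, -15+0, -1.3+0] = [-9.200,-15.000,-1.300]
hi = A.hi+B.hi = [24+3.5, 18.2+6.3, 8.6+7] = [27.500,24.500,15.600]
diag = √(36.7²+39.5²+16.9²) = √3192.75 = 56.504


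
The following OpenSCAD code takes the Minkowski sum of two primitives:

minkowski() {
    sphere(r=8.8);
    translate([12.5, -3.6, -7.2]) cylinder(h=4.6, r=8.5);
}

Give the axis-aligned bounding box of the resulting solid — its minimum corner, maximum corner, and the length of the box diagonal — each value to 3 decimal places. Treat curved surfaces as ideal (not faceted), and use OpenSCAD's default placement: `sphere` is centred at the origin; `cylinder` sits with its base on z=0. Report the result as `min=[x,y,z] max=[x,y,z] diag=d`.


min=[-4.800,-20.900,-16.000] max=[29.800,13.700,6.200] diag=53.732

A = translate([12.5, -3.6, -7.2]) cylinder(h=4.6, r=8.5) → bbox [4,-12.1,-7.2] .. [21,4.9,-2.6]
B = sphere(r=8.8) → bbox [-8.8,-8.8,-8.8] .. [8.8,8.8,8.8]
lo = A.lo+B.lo = [4-8.8, -12.1-8.8, -7.2-8.8] = [-4.800,-20.900,-16.000]
hi = A.hi+B.hi = [21+8.8, 4.9+8.8, -2.6+8.8] = [29.800,13.700,6.200]
diag = √(34.6²+34.6²+22.2²) = √2887.16 = 53.732


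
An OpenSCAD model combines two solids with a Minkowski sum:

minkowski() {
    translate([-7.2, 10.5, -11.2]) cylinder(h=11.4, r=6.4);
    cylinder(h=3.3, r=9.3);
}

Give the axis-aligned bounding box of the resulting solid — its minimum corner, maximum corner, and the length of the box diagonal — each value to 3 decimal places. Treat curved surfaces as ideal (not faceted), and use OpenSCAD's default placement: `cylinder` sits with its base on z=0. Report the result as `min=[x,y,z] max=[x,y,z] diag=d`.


A = translate([-7.2, 10.5, -11.2]) cylinder(h=11.4, r=6.4) → bbox [-13.6,4.1,-11.2] .. [-0.8,16.9,0.2]
B = cylinder(h=3.3, r=9.3) → bbox [-9.3,-9.3,0] .. [9.3,9.3,3.3]
lo = A.lo+B.lo = [-13.6-9.3, 4.1-9.3, -11.2+0] = [-22.900,-5.200,-11.200]
hi = A.hi+B.hi = [-0.8+9.3, 16.9+9.3, 0.2+3.3] = [8.500,26.200,3.500]
diag = √(31.4²+31.4²+14.7²) = √2188.01 = 46.776

min=[-22.900,-5.200,-11.200] max=[8.500,26.200,3.500] diag=46.776


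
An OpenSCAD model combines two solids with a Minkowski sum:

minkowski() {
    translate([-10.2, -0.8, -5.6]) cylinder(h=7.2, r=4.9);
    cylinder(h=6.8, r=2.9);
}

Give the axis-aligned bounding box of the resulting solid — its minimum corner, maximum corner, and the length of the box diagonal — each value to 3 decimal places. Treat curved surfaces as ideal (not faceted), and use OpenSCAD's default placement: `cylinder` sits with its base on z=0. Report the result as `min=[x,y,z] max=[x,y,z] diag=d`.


A = translate([-10.2, -0.8, -5.6]) cylinder(h=7.2, r=4.9) → bbox [-15.1,-5.7,-5.6] .. [-5.3,4.1,1.6]
B = cylinder(h=6.8, r=2.9) → bbox [-2.9,-2.9,0] .. [2.9,2.9,6.8]
lo = A.lo+B.lo = [-15.1-2.9, -5.7-2.9, -5.6+0] = [-18.000,-8.600,-5.600]
hi = A.hi+B.hi = [-5.3+2.9, 4.1+2.9, 1.6+6.8] = [-2.400,7.000,8.400]
diag = √(15.6²+15.6²+14²) = √682.72 = 26.129

min=[-18.000,-8.600,-5.600] max=[-2.400,7.000,8.400] diag=26.129


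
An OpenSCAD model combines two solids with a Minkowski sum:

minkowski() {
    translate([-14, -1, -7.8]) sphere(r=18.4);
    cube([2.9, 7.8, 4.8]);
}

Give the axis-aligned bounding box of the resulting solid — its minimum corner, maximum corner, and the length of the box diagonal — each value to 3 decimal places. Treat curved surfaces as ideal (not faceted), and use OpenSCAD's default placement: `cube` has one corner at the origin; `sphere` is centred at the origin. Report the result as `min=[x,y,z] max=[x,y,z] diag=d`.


A = translate([-14, -1, -7.8]) sphere(r=18.4) → bbox [-32.4,-19.4,-26.2] .. [4.4,17.4,10.6]
B = cube([2.9, 7.8, 4.8]) → bbox [0,0,0] .. [2.9,7.8,4.8]
lo = A.lo+B.lo = [-32.4+0, -19.4+0, -26.2+0] = [-32.400,-19.400,-26.200]
hi = A.hi+B.hi = [4.4+2.9, 17.4+7.8, 10.6+4.8] = [7.300,25.200,15.400]
diag = √(39.7²+44.6²+41.6²) = √5295.81 = 72.772

min=[-32.400,-19.400,-26.200] max=[7.300,25.200,15.400] diag=72.772


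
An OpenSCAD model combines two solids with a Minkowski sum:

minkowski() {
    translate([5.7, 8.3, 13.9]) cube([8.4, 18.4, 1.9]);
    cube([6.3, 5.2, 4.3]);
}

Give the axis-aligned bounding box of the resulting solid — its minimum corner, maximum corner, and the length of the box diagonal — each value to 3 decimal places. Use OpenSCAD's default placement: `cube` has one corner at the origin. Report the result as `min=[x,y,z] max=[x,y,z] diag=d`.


min=[5.700,8.300,13.900] max=[20.400,31.900,20.100] diag=28.487

A = translate([5.7, 8.3, 13.9]) cube([8.4, 18.4, 1.9]) → bbox [5.7,8.3,13.9] .. [14.1,26.7,15.8]
B = cube([6.3, 5.2, 4.3]) → bbox [0,0,0] .. [6.3,5.2,4.3]
lo = A.lo+B.lo = [5.7+0, 8.3+0, 13.9+0] = [5.700,8.300,13.900]
hi = A.hi+B.hi = [14.1+6.3, 26.7+5.2, 15.8+4.3] = [20.400,31.900,20.100]
diag = √(14.7²+23.6²+6.2²) = √811.49 = 28.487


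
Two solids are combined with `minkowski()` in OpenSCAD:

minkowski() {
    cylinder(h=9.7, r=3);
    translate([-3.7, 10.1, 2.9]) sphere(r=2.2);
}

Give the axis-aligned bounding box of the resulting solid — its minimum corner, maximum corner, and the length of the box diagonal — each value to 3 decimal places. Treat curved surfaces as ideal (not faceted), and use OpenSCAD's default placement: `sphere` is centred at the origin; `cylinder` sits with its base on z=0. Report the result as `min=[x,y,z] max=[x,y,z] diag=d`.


min=[-8.900,4.900,0.700] max=[1.500,15.300,14.800] diag=20.375

A = translate([-3.7, 10.1, 2.9]) sphere(r=2.2) → bbox [-5.9,7.9,0.7] .. [-1.5,12.3,5.1]
B = cylinder(h=9.7, r=3) → bbox [-3,-3,0] .. [3,3,9.7]
lo = A.lo+B.lo = [-5.9-3, 7.9-3, 0.7+0] = [-8.900,4.900,0.700]
hi = A.hi+B.hi = [-1.5+3, 12.3+3, 5.1+9.7] = [1.500,15.300,14.800]
diag = √(10.4²+10.4²+14.1²) = √415.13 = 20.375


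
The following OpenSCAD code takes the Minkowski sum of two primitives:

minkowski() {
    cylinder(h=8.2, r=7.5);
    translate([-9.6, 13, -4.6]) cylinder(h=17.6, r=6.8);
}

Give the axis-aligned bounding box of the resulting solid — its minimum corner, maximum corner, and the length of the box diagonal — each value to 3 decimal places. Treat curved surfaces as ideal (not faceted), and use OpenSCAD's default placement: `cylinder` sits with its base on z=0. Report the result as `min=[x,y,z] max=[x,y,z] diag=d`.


min=[-23.900,-1.300,-4.600] max=[4.700,27.300,21.200] diag=47.975

A = translate([-9.6, 13, -4.6]) cylinder(h=17.6, r=6.8) → bbox [-16.4,6.2,-4.6] .. [-2.8,19.8,13]
B = cylinder(h=8.2, r=7.5) → bbox [-7.5,-7.5,0] .. [7.5,7.5,8.2]
lo = A.lo+B.lo = [-16.4-7.5, 6.2-7.5, -4.6+0] = [-23.900,-1.300,-4.600]
hi = A.hi+B.hi = [-2.8+7.5, 19.8+7.5, 13+8.2] = [4.700,27.300,21.200]
diag = √(28.6²+28.6²+25.8²) = √2301.56 = 47.975


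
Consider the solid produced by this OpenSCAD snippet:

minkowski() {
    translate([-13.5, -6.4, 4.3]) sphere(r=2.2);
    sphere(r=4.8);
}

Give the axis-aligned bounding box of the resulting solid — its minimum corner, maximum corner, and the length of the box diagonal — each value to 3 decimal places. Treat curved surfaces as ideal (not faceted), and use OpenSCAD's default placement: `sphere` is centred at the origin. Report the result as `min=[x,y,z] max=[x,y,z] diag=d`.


min=[-20.500,-13.400,-2.700] max=[-6.500,0.600,11.300] diag=24.249

A = translate([-13.5, -6.4, 4.3]) sphere(r=2.2) → bbox [-15.7,-8.6,2.1] .. [-11.3,-4.2,6.5]
B = sphere(r=4.8) → bbox [-4.8,-4.8,-4.8] .. [4.8,4.8,4.8]
lo = A.lo+B.lo = [-15.7-4.8, -8.6-4.8, 2.1-4.8] = [-20.500,-13.400,-2.700]
hi = A.hi+B.hi = [-11.3+4.8, -4.2+4.8, 6.5+4.8] = [-6.500,0.600,11.300]
diag = √(14²+14²+14²) = √588 = 24.249


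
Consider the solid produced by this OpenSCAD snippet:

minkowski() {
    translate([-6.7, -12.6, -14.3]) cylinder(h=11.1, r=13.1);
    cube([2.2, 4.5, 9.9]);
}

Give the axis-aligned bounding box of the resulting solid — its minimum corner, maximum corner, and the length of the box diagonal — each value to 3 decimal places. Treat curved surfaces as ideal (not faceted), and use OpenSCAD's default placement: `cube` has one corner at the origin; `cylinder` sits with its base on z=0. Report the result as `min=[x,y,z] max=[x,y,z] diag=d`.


min=[-19.800,-25.700,-14.300] max=[8.600,5.000,6.700] diag=46.798

A = translate([-6.7, -12.6, -14.3]) cylinder(h=11.1, r=13.1) → bbox [-19.8,-25.7,-14.3] .. [6.4,0.5,-3.2]
B = cube([2.2, 4.5, 9.9]) → bbox [0,0,0] .. [2.2,4.5,9.9]
lo = A.lo+B.lo = [-19.8+0, -25.7+0, -14.3+0] = [-19.800,-25.700,-14.300]
hi = A.hi+B.hi = [6.4+2.2, 0.5+4.5, -3.2+9.9] = [8.600,5.000,6.700]
diag = √(28.4²+30.7²+21²) = √2190.05 = 46.798


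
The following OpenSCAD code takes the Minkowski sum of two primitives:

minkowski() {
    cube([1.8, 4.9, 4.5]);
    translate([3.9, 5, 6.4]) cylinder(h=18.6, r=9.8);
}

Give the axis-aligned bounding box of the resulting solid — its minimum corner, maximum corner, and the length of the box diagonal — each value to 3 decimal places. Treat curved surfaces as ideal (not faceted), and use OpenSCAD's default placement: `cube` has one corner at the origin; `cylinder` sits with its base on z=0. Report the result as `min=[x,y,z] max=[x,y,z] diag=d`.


min=[-5.900,-4.800,6.400] max=[15.500,19.700,29.500] diag=39.898

A = translate([3.9, 5, 6.4]) cylinder(h=18.6, r=9.8) → bbox [-5.9,-4.8,6.4] .. [13.7,14.8,25]
B = cube([1.8, 4.9, 4.5]) → bbox [0,0,0] .. [1.8,4.9,4.5]
lo = A.lo+B.lo = [-5.9+0, -4.8+0, 6.4+0] = [-5.900,-4.800,6.400]
hi = A.hi+B.hi = [13.7+1.8, 14.8+4.9, 25+4.5] = [15.500,19.700,29.500]
diag = √(21.4²+24.5²+23.1²) = √1591.82 = 39.898


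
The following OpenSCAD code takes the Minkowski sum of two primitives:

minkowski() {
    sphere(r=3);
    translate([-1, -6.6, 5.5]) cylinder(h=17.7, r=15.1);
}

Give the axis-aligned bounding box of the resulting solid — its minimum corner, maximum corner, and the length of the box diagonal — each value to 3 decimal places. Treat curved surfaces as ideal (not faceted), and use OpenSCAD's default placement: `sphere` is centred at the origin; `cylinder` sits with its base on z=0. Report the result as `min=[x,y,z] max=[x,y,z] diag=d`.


A = translate([-1, -6.6, 5.5]) cylinder(h=17.7, r=15.1) → bbox [-16.1,-21.7,5.5] .. [14.1,8.5,23.2]
B = sphere(r=3) → bbox [-3,-3,-3] .. [3,3,3]
lo = A.lo+B.lo = [-16.1-3, -21.7-3, 5.5-3] = [-19.100,-24.700,2.500]
hi = A.hi+B.hi = [14.1+3, 8.5+3, 23.2+3] = [17.100,11.500,26.200]
diag = √(36.2²+36.2²+23.7²) = √3182.57 = 56.414

min=[-19.100,-24.700,2.500] max=[17.100,11.500,26.200] diag=56.414


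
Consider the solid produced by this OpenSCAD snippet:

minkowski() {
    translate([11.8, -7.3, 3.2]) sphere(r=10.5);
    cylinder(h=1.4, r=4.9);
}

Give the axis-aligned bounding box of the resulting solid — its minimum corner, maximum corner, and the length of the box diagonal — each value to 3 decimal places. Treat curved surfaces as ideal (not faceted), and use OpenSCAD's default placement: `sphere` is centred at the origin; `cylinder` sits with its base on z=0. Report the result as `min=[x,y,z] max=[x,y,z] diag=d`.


min=[-3.600,-22.700,-7.300] max=[27.200,8.100,15.100] diag=48.980

A = translate([11.8, -7.3, 3.2]) sphere(r=10.5) → bbox [1.3,-17.8,-7.3] .. [22.3,3.2,13.7]
B = cylinder(h=1.4, r=4.9) → bbox [-4.9,-4.9,0] .. [4.9,4.9,1.4]
lo = A.lo+B.lo = [1.3-4.9, -17.8-4.9, -7.3+0] = [-3.600,-22.700,-7.300]
hi = A.hi+B.hi = [22.3+4.9, 3.2+4.9, 13.7+1.4] = [27.200,8.100,15.100]
diag = √(30.8²+30.8²+22.4²) = √2399.04 = 48.980


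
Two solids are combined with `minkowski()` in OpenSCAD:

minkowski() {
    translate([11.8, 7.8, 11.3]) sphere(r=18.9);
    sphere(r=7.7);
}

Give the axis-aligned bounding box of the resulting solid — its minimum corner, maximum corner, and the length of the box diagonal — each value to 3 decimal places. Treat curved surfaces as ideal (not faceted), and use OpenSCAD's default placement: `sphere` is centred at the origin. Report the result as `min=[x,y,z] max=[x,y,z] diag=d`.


min=[-14.800,-18.800,-15.300] max=[38.400,34.400,37.900] diag=92.145

A = translate([11.8, 7.8, 11.3]) sphere(r=18.9) → bbox [-7.1,-11.1,-7.6] .. [30.7,26.7,30.2]
B = sphere(r=7.7) → bbox [-7.7,-7.7,-7.7] .. [7.7,7.7,7.7]
lo = A.lo+B.lo = [-7.1-7.7, -11.1-7.7, -7.6-7.7] = [-14.800,-18.800,-15.300]
hi = A.hi+B.hi = [30.7+7.7, 26.7+7.7, 30.2+7.7] = [38.400,34.400,37.900]
diag = √(53.2²+53.2²+53.2²) = √8490.72 = 92.145


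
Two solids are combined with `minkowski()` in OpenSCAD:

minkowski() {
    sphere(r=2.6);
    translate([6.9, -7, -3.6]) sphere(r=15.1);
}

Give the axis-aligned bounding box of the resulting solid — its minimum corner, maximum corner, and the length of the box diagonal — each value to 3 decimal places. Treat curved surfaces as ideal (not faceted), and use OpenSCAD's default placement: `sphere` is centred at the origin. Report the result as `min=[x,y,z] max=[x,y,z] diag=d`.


min=[-10.800,-24.700,-21.300] max=[24.600,10.700,14.100] diag=61.315

A = translate([6.9, -7, -3.6]) sphere(r=15.1) → bbox [-8.2,-22.1,-18.7] .. [22,8.1,11.5]
B = sphere(r=2.6) → bbox [-2.6,-2.6,-2.6] .. [2.6,2.6,2.6]
lo = A.lo+B.lo = [-8.2-2.6, -22.1-2.6, -18.7-2.6] = [-10.800,-24.700,-21.300]
hi = A.hi+B.hi = [22+2.6, 8.1+2.6, 11.5+2.6] = [24.600,10.700,14.100]
diag = √(35.4²+35.4²+35.4²) = √3759.48 = 61.315


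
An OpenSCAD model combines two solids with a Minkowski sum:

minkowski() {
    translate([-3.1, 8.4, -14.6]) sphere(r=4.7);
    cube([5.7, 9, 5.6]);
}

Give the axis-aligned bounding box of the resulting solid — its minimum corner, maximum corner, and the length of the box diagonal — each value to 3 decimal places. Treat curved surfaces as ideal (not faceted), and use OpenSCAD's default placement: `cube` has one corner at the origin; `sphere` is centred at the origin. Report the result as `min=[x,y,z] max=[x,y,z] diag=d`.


A = translate([-3.1, 8.4, -14.6]) sphere(r=4.7) → bbox [-7.8,3.7,-19.3] .. [1.6,13.1,-9.9]
B = cube([5.7, 9, 5.6]) → bbox [0,0,0] .. [5.7,9,5.6]
lo = A.lo+B.lo = [-7.8+0, 3.7+0, -19.3+0] = [-7.800,3.700,-19.300]
hi = A.hi+B.hi = [1.6+5.7, 13.1+9, -9.9+5.6] = [7.300,22.100,-4.300]
diag = √(15.1²+18.4²+15²) = √791.57 = 28.135

min=[-7.800,3.700,-19.300] max=[7.300,22.100,-4.300] diag=28.135


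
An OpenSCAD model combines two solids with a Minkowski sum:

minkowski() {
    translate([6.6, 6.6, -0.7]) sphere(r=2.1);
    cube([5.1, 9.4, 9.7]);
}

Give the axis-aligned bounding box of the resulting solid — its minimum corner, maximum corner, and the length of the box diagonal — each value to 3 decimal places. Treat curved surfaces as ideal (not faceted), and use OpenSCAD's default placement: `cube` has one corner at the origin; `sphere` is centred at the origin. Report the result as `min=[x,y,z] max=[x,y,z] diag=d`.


A = translate([6.6, 6.6, -0.7]) sphere(r=2.1) → bbox [4.5,4.5,-2.8] .. [8.7,8.7,1.4]
B = cube([5.1, 9.4, 9.7]) → bbox [0,0,0] .. [5.1,9.4,9.7]
lo = A.lo+B.lo = [4.5+0, 4.5+0, -2.8+0] = [4.500,4.500,-2.800]
hi = A.hi+B.hi = [8.7+5.1, 8.7+9.4, 1.4+9.7] = [13.800,18.100,11.100]
diag = √(9.3²+13.6²+13.9²) = √464.66 = 21.556

min=[4.500,4.500,-2.800] max=[13.800,18.100,11.100] diag=21.556


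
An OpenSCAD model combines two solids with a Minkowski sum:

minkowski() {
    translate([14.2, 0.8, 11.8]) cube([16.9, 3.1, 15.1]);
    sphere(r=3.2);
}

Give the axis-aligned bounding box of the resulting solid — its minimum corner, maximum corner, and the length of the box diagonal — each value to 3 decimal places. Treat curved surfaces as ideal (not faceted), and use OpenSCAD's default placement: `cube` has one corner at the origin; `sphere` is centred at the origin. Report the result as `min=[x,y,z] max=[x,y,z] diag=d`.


min=[11.000,-2.400,8.600] max=[34.300,7.100,30.100] diag=33.097

A = translate([14.2, 0.8, 11.8]) cube([16.9, 3.1, 15.1]) → bbox [14.2,0.8,11.8] .. [31.1,3.9,26.9]
B = sphere(r=3.2) → bbox [-3.2,-3.2,-3.2] .. [3.2,3.2,3.2]
lo = A.lo+B.lo = [14.2-3.2, 0.8-3.2, 11.8-3.2] = [11.000,-2.400,8.600]
hi = A.hi+B.hi = [31.1+3.2, 3.9+3.2, 26.9+3.2] = [34.300,7.100,30.100]
diag = √(23.3²+9.5²+21.5²) = √1095.39 = 33.097


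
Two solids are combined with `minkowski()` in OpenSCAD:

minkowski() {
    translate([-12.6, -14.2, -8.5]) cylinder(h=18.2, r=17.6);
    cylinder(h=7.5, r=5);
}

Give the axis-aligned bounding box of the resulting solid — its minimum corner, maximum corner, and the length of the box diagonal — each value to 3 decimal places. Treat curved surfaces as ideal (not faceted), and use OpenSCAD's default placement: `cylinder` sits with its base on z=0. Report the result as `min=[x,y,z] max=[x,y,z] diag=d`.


A = translate([-12.6, -14.2, -8.5]) cylinder(h=18.2, r=17.6) → bbox [-30.2,-31.8,-8.5] .. [5,3.4,9.7]
B = cylinder(h=7.5, r=5) → bbox [-5,-5,0] .. [5,5,7.5]
lo = A.lo+B.lo = [-30.2-5, -31.8-5, -8.5+0] = [-35.200,-36.800,-8.500]
hi = A.hi+B.hi = [5+5, 3.4+5, 9.7+7.5] = [10.000,8.400,17.200]
diag = √(45.2²+45.2²+25.7²) = √4746.57 = 68.895

min=[-35.200,-36.800,-8.500] max=[10.000,8.400,17.200] diag=68.895


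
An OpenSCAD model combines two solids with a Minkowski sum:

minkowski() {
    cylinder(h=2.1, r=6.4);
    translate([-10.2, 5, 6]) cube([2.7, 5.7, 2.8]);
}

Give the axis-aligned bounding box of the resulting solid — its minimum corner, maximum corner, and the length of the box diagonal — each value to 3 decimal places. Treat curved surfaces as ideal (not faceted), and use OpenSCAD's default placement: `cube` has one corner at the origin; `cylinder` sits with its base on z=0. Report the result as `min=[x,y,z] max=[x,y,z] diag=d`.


A = translate([-10.2, 5, 6]) cube([2.7, 5.7, 2.8]) → bbox [-10.2,5,6] .. [-7.5,10.7,8.8]
B = cylinder(h=2.1, r=6.4) → bbox [-6.4,-6.4,0] .. [6.4,6.4,2.1]
lo = A.lo+B.lo = [-10.2-6.4, 5-6.4, 6+0] = [-16.600,-1.400,6.000]
hi = A.hi+B.hi = [-7.5+6.4, 10.7+6.4, 8.8+2.1] = [-1.100,17.100,10.900]
diag = √(15.5²+18.5²+4.9²) = √606.51 = 24.627

min=[-16.600,-1.400,6.000] max=[-1.100,17.100,10.900] diag=24.627


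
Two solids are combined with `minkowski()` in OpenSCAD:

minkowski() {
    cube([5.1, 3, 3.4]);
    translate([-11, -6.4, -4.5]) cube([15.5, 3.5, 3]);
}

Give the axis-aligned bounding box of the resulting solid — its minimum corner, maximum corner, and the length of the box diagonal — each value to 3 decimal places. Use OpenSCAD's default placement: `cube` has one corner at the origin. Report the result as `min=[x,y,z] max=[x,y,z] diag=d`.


A = translate([-11, -6.4, -4.5]) cube([15.5, 3.5, 3]) → bbox [-11,-6.4,-4.5] .. [4.5,-2.9,-1.5]
B = cube([5.1, 3, 3.4]) → bbox [0,0,0] .. [5.1,3,3.4]
lo = A.lo+B.lo = [-11+0, -6.4+0, -4.5+0] = [-11.000,-6.400,-4.500]
hi = A.hi+B.hi = [4.5+5.1, -2.9+3, -1.5+3.4] = [9.600,0.100,1.900]
diag = √(20.6²+6.5²+6.4²) = √507.57 = 22.529

min=[-11.000,-6.400,-4.500] max=[9.600,0.100,1.900] diag=22.529


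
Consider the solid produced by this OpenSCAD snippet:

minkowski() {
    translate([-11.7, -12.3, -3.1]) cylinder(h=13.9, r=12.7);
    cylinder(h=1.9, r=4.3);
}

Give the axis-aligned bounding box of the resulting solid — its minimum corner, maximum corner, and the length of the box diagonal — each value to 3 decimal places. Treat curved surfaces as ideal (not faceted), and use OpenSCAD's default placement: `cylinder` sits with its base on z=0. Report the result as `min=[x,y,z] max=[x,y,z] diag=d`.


A = translate([-11.7, -12.3, -3.1]) cylinder(h=13.9, r=12.7) → bbox [-24.4,-25,-3.1] .. [1,0.4,10.8]
B = cylinder(h=1.9, r=4.3) → bbox [-4.3,-4.3,0] .. [4.3,4.3,1.9]
lo = A.lo+B.lo = [-24.4-4.3, -25-4.3, -3.1+0] = [-28.700,-29.300,-3.100]
hi = A.hi+B.hi = [1+4.3, 0.4+4.3, 10.8+1.9] = [5.300,4.700,12.700]
diag = √(34²+34²+15.8²) = √2561.64 = 50.613

min=[-28.700,-29.300,-3.100] max=[5.300,4.700,12.700] diag=50.613


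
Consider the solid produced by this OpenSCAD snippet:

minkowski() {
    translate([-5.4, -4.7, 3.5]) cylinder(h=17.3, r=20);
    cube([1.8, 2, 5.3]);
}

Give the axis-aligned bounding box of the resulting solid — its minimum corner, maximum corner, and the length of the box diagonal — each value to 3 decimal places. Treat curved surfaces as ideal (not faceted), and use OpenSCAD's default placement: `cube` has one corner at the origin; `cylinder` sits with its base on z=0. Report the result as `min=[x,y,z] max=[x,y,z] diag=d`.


A = translate([-5.4, -4.7, 3.5]) cylinder(h=17.3, r=20) → bbox [-25.4,-24.7,3.5] .. [14.6,15.3,20.8]
B = cube([1.8, 2, 5.3]) → bbox [0,0,0] .. [1.8,2,5.3]
lo = A.lo+B.lo = [-25.4+0, -24.7+0, 3.5+0] = [-25.400,-24.700,3.500]
hi = A.hi+B.hi = [14.6+1.8, 15.3+2, 20.8+5.3] = [16.400,17.300,26.100]
diag = √(41.8²+42²+22.6²) = √4022 = 63.419

min=[-25.400,-24.700,3.500] max=[16.400,17.300,26.100] diag=63.419
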